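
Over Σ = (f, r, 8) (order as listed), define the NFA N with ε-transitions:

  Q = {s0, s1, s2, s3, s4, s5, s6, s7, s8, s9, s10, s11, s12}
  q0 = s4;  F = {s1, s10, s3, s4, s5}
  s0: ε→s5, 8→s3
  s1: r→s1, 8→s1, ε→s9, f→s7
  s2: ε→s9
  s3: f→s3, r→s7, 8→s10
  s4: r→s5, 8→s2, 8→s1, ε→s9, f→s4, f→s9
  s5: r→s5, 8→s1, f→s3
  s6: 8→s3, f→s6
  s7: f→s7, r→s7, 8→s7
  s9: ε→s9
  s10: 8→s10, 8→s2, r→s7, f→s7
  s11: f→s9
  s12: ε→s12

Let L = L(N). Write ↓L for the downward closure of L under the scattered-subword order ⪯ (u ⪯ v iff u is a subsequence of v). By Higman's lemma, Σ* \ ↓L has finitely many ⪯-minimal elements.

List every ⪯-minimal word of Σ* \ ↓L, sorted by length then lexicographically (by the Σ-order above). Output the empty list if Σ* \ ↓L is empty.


|Q|=13, |F|=5, |δ|=31 (6 ε).
min D↑ (6 st, q0=0, F={4}): 0:f→0,r→1,8→2 1:f→3,r→1,8→2 2:f→4,r→2,8→2 3:f→3,r→4,8→5 4:f→4,r→4,8→4 5:f→4,r→4,8→5 (ε-aug+det+¬).
'8f': run [8, 5, 1] end={s7} rej; 2/2 del acc.
'rfr': |S_i|=[8, 7, 5, 1] end={s7} ∉↓L; 3/3 single-dels accept.
2 minimals (antichain).

min(Σ*\↓L) = [8f, rfr].


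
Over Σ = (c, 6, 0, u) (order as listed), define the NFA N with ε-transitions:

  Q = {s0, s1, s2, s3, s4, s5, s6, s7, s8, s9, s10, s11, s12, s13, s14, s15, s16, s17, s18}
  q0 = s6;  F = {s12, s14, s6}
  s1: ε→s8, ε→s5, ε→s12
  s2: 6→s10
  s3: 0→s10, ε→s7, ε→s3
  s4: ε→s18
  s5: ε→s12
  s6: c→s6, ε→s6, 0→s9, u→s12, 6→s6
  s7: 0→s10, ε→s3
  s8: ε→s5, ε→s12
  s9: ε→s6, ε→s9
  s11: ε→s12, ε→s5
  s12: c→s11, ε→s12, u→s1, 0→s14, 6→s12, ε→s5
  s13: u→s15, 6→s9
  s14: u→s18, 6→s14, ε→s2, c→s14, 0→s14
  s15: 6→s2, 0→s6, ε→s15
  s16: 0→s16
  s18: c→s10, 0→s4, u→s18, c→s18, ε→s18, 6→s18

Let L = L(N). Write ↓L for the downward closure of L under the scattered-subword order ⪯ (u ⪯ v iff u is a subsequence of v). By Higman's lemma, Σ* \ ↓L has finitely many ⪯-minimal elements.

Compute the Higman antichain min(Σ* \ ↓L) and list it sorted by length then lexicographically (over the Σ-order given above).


A = [u0u].

|Q|=19, |F|=3, |δ|=45 (20 ε).
min D↑ (4 st, q0=0, F={3}): 0:c→0,6→0,0→0,u→1 1:c→1,6→1,0→2,u→1 2:c→2,6→2,0→2,u→3 3:c→3,6→3,0→3,u→3.
'u0u': N↓-sim [12, 10, 5, 3] end={s10,s18,s4} — reject; 3/3 single-dels accept.
1 minimals (antichain).


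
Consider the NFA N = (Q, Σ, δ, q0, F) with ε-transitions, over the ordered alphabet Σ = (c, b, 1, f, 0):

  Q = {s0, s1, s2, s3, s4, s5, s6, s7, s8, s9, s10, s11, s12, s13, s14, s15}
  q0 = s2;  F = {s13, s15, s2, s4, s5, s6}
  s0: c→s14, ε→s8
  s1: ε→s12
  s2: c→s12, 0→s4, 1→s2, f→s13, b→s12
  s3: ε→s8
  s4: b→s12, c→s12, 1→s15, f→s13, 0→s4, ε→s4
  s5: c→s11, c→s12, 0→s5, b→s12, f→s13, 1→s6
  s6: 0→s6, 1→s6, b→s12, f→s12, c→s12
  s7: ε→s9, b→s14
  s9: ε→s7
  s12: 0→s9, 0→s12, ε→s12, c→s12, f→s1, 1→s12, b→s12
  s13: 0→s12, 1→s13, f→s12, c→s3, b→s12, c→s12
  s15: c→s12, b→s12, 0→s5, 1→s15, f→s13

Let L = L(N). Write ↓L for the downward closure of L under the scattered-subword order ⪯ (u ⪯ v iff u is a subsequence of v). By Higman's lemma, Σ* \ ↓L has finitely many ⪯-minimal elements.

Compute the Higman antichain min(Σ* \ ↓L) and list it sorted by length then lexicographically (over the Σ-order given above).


Antichain: [c, b, ff, f0, 0101f].

|Q|=16, |F|=6, |δ|=47 (7 ε).
min D↑ (7 st, q0=0, F={1}): 0:c→1,b→1,1→0,f→2,0→3 1:c→1,b→1,1→1,f→1,0→1 2:c→1,b→1,1→2,f→1,0→1 3:c→1,b→1,1→4,f→2,0→3 4:c→1,b→1,1→4,f→2,0→5 5:c→1,b→1,1→6,f→2,0→5 6:c→1,b→1,1→6,f→1,0→6.
'c': run [14, 8] end={s1,s11,s12,s14,s3,s7,s8,s9} rej; 1/1 del acc.
'b': |S_i|=[14, 5] end={s1,s12,s14,s7,s9} rej; 1/1 single-dels accept.
'ff': run [14, 8, 5] end={s1,s12,s14,s7,s9} rej; 2/2 deletions ∈↓L.
'f0': N↓-sim [14, 8, 5] end={s1,s12,s14,s7,s9} — reject; 2/2 single-dels accept.
'0101f': run [14, 13, 12, 11, 9, 5] end={s1,s12,s14,s7,s9} ∉↓L; 5/5 del acc.
5 obstructions.


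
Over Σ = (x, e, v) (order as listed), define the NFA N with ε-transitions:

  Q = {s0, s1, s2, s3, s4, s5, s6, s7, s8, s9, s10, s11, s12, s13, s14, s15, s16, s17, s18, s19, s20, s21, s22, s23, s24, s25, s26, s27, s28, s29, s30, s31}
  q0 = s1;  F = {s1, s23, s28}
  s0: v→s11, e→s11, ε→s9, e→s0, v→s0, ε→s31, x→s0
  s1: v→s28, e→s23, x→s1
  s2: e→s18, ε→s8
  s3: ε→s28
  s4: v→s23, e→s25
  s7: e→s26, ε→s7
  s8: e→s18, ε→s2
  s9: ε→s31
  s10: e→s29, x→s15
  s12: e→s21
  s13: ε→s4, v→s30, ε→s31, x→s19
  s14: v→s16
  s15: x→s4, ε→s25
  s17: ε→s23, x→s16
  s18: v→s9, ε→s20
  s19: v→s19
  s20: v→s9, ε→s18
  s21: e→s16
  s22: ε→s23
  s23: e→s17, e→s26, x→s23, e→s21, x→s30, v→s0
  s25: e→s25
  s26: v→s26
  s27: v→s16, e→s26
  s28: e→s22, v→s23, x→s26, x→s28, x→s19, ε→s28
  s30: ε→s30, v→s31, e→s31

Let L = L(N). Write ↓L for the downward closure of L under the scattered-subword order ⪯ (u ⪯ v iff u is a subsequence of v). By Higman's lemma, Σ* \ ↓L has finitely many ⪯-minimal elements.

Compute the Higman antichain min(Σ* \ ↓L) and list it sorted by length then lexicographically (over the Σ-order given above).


|Q|=32, |F|=3, |δ|=58 (16 ε).
min D↑ (4 st, q0=0, F={3}): 0:x→0,e→1,v→2 1:x→1,e→1,v→3 2:x→2,e→1,v→1 3:x→3,e→3,v→3 (ε-aug+det+¬).
'ev': |S_i|=[14, 11, 5] end={s0,s11,s26,s31,s9} — reject; 2/2 single-dels accept.
'vvv': run [14, 13, 11, 6] end={s0,s11,s19,s26,s31,s9} — reject; 3/3 single-dels accept.
2 obstructions.

A = [ev, vvv].


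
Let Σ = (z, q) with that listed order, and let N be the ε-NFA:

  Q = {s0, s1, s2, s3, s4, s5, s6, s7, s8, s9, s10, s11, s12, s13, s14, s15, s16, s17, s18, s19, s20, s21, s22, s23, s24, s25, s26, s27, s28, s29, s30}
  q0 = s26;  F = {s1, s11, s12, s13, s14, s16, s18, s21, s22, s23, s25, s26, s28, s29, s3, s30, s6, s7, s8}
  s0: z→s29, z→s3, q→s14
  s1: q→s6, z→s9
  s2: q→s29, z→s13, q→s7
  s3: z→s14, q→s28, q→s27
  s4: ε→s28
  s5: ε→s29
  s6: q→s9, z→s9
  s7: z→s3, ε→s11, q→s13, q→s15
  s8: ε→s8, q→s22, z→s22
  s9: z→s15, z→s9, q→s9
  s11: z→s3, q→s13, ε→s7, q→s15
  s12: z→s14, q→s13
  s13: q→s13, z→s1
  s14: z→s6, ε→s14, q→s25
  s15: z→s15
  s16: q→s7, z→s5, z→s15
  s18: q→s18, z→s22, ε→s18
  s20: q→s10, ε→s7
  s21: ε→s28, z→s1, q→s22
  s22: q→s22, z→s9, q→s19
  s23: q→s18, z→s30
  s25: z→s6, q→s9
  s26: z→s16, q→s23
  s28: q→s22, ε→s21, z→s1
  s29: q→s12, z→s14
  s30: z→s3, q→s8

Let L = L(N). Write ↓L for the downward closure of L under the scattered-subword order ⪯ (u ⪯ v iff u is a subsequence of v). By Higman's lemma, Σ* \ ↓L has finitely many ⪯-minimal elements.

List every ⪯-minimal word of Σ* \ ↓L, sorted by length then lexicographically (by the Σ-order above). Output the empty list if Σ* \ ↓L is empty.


min(Σ*\↓L) = [qqzz, zzzzz, zzzzq, zzzqq, qzqqz, zqqzqq].

|Q|=31, |F|=19, |δ|=64 (10 ε).
min D↑ (18 st, q0=0, F={17}): 0:z→1,q→2 1:z→3,q→4 2:z→5,q→6 3:z→7,q→8 4:z→9,q→10 5:z→9,q→11 6:z→12,q→6 7:z→13,q→14 8:z→7,q→10 9:z→7,q→15 10:z→16,q→10 11:z→12,q→12 12:z→17,q→12 13:z→17,q→17 14:z→13,q→17 15:z→16,q→12 16:z→17,q→13 17:z→17,q→17 (ε-aug+det+¬).
'qqzz': run [24, 20, 13, 6, 2] end={s15,s9} — reject; 4/4 single-dels accept.
'zzzzz': |S_i|=[24, 21, 16, 6, 3, 2] end={s15,s9} ∉↓L; 5/5 single-dels accept.
'zzzzq': |S_i|=[24, 21, 16, 6, 3, 2] end={s15,s9} — reject; 5/5 single-dels accept.
'zzzqq': |S_i|=[24, 21, 16, 6, 4, 2] end={s15,s9} ∉↓L; 5/5 deletions ∈↓L.
'qzqqz': run [24, 20, 14, 11, 5, 2] end={s15,s9} — reject; 5/5 del acc.
'zqqzqq': N↓-sim [24, 21, 17, 11, 4, 3, 2] end={s15,s9} — reject; 6/6 deletions ∈↓L.
6 words, ⪯-incomp.


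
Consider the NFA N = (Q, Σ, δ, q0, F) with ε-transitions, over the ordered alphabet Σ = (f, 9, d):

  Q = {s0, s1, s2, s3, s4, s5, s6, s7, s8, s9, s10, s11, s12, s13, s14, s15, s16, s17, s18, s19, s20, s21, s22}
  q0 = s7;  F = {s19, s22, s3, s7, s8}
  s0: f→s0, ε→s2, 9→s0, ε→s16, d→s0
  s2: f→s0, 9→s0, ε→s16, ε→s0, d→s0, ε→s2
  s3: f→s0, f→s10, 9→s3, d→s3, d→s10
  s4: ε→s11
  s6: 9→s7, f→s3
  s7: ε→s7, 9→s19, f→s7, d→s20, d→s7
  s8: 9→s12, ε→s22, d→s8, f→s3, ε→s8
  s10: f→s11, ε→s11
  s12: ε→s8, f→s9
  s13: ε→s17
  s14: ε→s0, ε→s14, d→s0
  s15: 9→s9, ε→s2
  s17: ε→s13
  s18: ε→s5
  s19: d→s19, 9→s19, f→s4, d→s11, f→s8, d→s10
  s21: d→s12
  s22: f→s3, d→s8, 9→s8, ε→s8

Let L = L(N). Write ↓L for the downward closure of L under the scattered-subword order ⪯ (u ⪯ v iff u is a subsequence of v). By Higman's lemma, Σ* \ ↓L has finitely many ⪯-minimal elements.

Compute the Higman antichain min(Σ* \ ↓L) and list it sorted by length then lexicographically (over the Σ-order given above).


|Q|=23, |F|=5, |δ|=52 (18 ε).
min D↑ (5 st, q0=0, F={4}): 0:f→0,9→1,d→0 1:f→2,9→1,d→1 2:f→3,9→2,d→2 3:f→4,9→3,d→3 4:f→4,9→4,d→4 (ε-aug+det+¬).
'9fff': N↓-sim [14, 12, 11, 7, 5] end={s0,s10,s11,s16,s2} rej; 4/4 del acc.
1 minimals (antichain).

A = [9fff].


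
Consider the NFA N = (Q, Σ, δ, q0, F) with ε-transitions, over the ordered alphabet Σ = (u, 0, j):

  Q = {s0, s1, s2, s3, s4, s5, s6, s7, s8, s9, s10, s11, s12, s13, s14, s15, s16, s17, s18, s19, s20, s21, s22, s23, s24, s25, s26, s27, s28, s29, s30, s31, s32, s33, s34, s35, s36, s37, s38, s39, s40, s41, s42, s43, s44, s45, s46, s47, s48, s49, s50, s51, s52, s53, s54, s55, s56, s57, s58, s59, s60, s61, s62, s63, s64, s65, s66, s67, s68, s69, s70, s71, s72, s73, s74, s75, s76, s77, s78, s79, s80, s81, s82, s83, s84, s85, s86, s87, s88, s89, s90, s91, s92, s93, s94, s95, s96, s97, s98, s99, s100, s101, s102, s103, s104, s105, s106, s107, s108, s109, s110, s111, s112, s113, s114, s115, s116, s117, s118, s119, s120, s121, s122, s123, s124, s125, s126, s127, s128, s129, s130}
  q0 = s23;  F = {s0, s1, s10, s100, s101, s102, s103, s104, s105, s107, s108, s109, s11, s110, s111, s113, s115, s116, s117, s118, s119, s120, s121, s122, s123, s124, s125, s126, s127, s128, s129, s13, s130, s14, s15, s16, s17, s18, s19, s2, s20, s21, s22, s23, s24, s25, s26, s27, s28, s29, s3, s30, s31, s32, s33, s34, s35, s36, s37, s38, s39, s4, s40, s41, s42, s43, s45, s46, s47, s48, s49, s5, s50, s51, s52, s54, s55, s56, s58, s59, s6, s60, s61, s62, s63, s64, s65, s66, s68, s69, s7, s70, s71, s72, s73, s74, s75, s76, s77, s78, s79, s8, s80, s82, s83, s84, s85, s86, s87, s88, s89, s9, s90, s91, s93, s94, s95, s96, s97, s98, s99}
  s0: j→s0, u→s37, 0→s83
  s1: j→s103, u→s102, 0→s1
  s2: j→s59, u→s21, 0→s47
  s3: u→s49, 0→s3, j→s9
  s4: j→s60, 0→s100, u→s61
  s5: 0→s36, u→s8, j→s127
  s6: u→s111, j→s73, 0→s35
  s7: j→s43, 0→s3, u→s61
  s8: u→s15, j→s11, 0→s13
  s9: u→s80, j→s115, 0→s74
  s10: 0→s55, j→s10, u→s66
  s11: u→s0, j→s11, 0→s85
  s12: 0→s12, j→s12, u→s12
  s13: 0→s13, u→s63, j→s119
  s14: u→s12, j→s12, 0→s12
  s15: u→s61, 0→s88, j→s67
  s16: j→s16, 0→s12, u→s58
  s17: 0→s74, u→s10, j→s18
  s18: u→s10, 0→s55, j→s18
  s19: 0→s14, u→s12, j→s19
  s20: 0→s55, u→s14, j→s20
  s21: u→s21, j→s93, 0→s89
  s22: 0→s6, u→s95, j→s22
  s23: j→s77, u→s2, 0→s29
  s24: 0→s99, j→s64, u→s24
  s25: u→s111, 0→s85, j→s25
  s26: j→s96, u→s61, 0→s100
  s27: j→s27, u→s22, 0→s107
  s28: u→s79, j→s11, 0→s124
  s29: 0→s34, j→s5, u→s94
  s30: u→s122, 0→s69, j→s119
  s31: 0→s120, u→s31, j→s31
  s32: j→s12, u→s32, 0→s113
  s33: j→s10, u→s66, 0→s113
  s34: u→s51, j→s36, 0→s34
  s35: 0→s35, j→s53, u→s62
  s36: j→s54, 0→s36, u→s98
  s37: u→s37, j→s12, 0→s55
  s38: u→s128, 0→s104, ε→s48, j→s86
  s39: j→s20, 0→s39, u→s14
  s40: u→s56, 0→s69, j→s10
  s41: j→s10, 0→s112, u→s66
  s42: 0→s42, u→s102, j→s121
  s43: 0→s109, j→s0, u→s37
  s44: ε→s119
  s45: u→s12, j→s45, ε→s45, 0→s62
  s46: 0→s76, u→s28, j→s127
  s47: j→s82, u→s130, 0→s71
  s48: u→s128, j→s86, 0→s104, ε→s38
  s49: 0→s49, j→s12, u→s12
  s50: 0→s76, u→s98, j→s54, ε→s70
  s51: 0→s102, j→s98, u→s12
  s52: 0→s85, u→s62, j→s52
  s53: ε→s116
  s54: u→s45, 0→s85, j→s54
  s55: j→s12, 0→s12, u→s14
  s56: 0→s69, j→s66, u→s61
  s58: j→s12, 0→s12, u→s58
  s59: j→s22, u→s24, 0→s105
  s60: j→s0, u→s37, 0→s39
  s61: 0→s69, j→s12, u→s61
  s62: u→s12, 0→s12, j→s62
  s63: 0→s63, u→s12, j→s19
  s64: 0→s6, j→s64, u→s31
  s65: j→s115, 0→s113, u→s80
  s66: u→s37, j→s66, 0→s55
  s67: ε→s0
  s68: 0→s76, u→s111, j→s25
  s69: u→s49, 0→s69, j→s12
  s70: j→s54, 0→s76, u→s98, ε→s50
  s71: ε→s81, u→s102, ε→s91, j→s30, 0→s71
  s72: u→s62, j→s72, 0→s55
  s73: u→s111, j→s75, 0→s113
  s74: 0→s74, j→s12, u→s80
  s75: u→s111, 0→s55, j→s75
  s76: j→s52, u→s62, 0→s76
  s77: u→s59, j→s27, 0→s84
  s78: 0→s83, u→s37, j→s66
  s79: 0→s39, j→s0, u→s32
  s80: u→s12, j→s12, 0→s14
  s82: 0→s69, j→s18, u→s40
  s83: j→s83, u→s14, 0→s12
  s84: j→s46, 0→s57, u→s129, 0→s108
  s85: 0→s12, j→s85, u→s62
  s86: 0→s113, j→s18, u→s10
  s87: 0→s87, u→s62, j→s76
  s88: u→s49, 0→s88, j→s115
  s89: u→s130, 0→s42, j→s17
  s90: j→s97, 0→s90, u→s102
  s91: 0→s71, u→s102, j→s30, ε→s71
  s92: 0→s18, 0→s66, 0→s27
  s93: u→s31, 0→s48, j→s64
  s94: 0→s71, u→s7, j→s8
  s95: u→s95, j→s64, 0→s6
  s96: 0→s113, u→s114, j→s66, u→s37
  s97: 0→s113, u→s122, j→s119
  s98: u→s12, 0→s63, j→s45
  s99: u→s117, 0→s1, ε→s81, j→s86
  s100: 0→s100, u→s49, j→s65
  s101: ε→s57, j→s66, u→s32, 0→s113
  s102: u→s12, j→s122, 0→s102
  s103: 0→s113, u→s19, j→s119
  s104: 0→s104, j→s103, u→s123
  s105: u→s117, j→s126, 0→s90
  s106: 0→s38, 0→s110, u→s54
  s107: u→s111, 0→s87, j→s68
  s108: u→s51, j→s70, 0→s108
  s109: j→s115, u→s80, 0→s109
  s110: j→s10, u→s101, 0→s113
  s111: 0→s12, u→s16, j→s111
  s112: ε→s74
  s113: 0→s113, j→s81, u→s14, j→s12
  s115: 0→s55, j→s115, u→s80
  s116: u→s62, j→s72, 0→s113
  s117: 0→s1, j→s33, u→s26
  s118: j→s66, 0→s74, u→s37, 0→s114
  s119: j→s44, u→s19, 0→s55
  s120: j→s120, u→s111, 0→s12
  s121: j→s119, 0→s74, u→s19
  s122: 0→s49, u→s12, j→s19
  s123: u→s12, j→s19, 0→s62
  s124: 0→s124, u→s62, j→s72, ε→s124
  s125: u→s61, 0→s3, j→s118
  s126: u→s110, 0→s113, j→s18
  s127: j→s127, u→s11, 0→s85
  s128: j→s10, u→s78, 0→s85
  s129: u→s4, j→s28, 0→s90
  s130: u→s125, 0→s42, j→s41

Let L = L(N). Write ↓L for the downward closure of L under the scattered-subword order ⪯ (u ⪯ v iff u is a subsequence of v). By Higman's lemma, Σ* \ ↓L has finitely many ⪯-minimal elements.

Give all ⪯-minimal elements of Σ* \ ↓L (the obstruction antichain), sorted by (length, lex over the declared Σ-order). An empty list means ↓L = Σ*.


|Q|=131, |F|=121, |δ|=391 (15 ε).
min D↑ (119 st, q0=0, F={53}): 0:u→1,0→2,j→3 1:u→4,0→5,j→6 2:u→7,0→8,j→9 3:u→6,0→10,j→11 4:u→4,0→12,j→13 5:u→14,0→15,j→16 6:u→17,0→18,j→19 7:u→20,0→15,j→21 8:u→22,0→8,j→23 9:u→21,0→23,j→24 10:u→25,0→26,j→27 11:u→19,0→28,j→11 12:u→14,0→29,j→30 13:u→31,0→32,j→33 14:u→34,0→29,j→35 15:u→36,0→15,j→37 16:u→38,0→39,j→40 17:u→17,0→41,j→33 18:u→42,0→43,j→44 19:u→45,0→46,j→19 20:u→47,0→48,j→49 21:u→50,0→51,j→52 22:u→53,0→36,j→54 23:u→54,0→23,j→55 24:u→52,0→56,j→24 25:u→57,0→43,j→58 26:u→22,0→26,j→59 27:u→58,0→60,j→24 28:u→61,0→62,j→63 29:u→36,0→29,j→64 30:u→65,0→66,j→40 31:u→31,0→67,j→31 32:u→68,0→69,j→70 33:u→31,0→46,j→33 34:u→47,0→48,j→71 35:u→72,0→66,j→65 36:u→53,0→36,j→73 37:u→73,0→39,j→74 38:u→75,0→39,j→65 39:u→76,0→39,j→53 40:u→65,0→77,j→40 41:u→42,0→78,j→70 42:u→79,0→78,j→80 43:u→36,0→43,j→81 44:u→82,0→83,j→40 45:u→45,0→46,j→33 46:u→61,0→84,j→85 47:u→47,0→39,j→53 48:u→76,0→48,j→86 49:u→87,0→88,j→89 50:u→47,0→90,j→89 51:u→91,0→51,j→74 52:u→89,0→56,j→52 53:u→53,0→53,j→53 54:u→53,0→91,j→92 55:u→92,0→56,j→55 56:u→93,0→53,j→56 57:u→47,0→94,j→95 58:u→96,0→97,j→52 59:u→54,0→60,j→55 60:u→93,0→60,j→98 61:u→99,0→53,j→61 62:u→93,0→62,j→60 63:u→61,0→60,j→100 64:u→101,0→66,j→74 65:u→72,0→77,j→65 66:u→102,0→66,j→53 67:u→61,0→53,j→67 68:u→103,0→56,j→65 69:u→104,0→69,j→105 70:u→65,0→83,j→40 71:u→87,0→66,j→72 72:u→87,0→77,j→72 73:u→53,0→76,j→101 74:u→101,0→77,j→74 75:u→47,0→39,j→72 76:u→53,0→76,j→53 77:u→106,0→53,j→53 78:u→36,0→78,j→105 79:u→47,0→94,j→107 80:u→72,0→83,j→65 81:u→73,0→83,j→74 82:u→108,0→83,j→65 83:u→106,0→83,j→53 84:u→93,0→84,j→109 85:u→61,0→83,j→110 86:u→102,0→66,j→111 87:u→87,0→77,j→53 88:u→102,0→88,j→111 89:u→87,0→112,j→89 90:u→76,0→90,j→111 91:u→53,0→91,j→101 92:u→53,0→93,j→92 93:u→53,0→53,j→93 94:u→76,0→94,j→113 95:u→87,0→114,j→89 96:u→115,0→114,j→89 97:u→93,0→97,j→116 98:u→93,0→56,j→98 99:u→117,0→53,j→99 100:u→61,0→56,j→100 101:u→53,0→106,j→101 102:u→53,0→106,j→53 103:u→87,0→112,j→72 104:u→53,0→93,j→101 105:u→101,0→83,j→74 106:u→53,0→53,j→53 107:u→87,0→83,j→72 108:u→115,0→83,j→72 109:u→93,0→83,j→116 110:u→61,0→77,j→110 111:u→102,0→77,j→111 112:u→106,0→53,j→112 113:u→102,0→83,j→111 114:u→106,0→114,j→118 115:u→115,0→83,j→53 116:u→93,0→77,j→116 117:u→117,0→53,j→53 118:u→106,0→77,j→118 (ε-aug+det+¬).
'00uu': run [129, 117, 59, 13, 1] end={s12} — reject; 4/4 deletions ∈↓L.
'u0j0j': N↓-sim [129, 109, 84, 54, 11, 2] end={s12,s81} ∉↓L; 5/5 deletions ∈↓L.
'0uuuj': run [129, 117, 81, 47, 13, 2] end={s12,s81} ∉↓L; 5/5 deletions ∈↓L.
'0jj00': |S_i|=[129, 117, 82, 31, 6, 1] end={s12} ∉↓L; 5/5 del acc.
'jj0u0': N↓-sim [129, 114, 70, 31, 6, 1] end={s12} ∉↓L; 5/5 del acc.
'uuju00': run [129, 109, 87, 59, 20, 10, 1] end={s12} — reject; 6/6 single-dels accept.
6 obstructions.

A = [00uu, u0j0j, 0uuuj, 0jj00, jj0u0, uuju00].


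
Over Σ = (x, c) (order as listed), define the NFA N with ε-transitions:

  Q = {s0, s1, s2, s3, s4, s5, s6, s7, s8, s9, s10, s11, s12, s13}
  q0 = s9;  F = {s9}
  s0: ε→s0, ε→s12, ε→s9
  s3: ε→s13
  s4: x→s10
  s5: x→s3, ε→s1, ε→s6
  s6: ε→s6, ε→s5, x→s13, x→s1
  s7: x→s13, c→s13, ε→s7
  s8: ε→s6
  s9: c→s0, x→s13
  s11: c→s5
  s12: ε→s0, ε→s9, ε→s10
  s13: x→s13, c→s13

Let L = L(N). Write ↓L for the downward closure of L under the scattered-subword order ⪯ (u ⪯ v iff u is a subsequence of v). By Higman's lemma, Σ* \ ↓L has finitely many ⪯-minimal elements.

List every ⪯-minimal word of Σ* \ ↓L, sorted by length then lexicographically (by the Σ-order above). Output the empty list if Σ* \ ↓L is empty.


|Q|=14, |F|=1, |δ|=24 (13 ε).
min D↑ (2 st, q0=0, F={1}): 0:x→1,c→0 1:x→1,c→1 (ε-aug+det+¬).
'x': |S_i|=[5, 1] end={s13} ∉↓L; 1/1 single-dels accept.
1 minimals (antichain).

Antichain: [x].


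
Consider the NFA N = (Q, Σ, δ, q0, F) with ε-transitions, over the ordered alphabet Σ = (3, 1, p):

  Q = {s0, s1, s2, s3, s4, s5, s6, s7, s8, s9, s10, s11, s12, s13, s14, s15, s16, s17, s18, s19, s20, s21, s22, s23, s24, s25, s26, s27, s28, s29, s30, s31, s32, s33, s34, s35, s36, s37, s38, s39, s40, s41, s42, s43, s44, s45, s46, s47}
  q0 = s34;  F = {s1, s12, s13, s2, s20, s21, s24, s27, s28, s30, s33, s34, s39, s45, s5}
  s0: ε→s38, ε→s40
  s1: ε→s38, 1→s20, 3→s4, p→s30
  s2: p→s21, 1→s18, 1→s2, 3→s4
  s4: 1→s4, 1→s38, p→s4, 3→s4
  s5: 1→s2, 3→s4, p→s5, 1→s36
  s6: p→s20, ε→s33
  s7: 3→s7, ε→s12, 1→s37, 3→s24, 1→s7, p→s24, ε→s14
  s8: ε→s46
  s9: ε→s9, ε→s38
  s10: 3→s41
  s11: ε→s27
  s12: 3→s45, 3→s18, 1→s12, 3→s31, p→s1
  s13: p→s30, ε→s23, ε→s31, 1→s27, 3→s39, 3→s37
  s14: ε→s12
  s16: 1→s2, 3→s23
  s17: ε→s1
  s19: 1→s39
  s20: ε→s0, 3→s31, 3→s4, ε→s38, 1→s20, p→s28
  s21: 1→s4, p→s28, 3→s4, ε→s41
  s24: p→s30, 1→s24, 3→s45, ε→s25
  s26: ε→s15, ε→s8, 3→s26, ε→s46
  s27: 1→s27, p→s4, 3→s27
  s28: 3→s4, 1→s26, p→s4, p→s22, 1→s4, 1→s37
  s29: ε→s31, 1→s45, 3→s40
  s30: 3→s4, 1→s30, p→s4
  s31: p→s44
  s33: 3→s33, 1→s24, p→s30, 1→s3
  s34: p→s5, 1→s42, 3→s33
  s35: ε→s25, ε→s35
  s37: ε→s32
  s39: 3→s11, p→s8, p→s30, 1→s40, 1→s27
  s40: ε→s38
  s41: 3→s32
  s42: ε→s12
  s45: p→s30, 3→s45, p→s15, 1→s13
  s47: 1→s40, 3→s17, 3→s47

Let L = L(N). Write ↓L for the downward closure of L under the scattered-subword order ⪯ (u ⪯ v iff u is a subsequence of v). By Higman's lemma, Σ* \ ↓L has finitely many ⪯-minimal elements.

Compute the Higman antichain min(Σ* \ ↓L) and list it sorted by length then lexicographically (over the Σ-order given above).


min(Σ*\↓L) = [p3, 3pp, 1ppp, p1p1, 1311p, 13133p].

|Q|=48, |F|=15, |δ|=107 (27 ε).
min D↑ (16 st, q0=0, F={8}): 0:3→1,1→2,p→3 1:3→1,1→4,p→5 2:3→6,1→2,p→7 3:3→8,1→9,p→3 4:3→6,1→4,p→5 5:3→8,1→5,p→8 6:3→6,1→10,p→5 7:3→8,1→11,p→5 8:3→8,1→8,p→8 9:3→8,1→9,p→12 10:3→13,1→14,p→5 11:3→8,1→11,p→15 12:3→8,1→8,p→15 13:3→14,1→14,p→5 14:3→14,1→14,p→8 15:3→8,1→8,p→8 (ε-aug+det+¬).
'p3': N↓-sim [36, 23, 9] end={s15,s26,s31,s32,s38,s4,s44,s46,s8} rej; 2/2 single-dels accept.
'3pp': run [36, 23, 7, 2] end={s38,s4} rej; 3/3 single-dels accept.
'1ppp': N↓-sim [36, 33, 19, 12, 3] end={s22,s38,s4} — reject; 4/4 single-dels accept.
'p1p1': run [36, 23, 21, 13, 8] end={s15,s26,s32,s37,s38,s4,s46,s8} ∉↓L; 4/4 del acc.
'1311p': N↓-sim [36, 33, 19, 15, 5, 2] end={s38,s4} ∉↓L; 5/5 deletions ∈↓L.
'13133p': |S_i|=[36, 33, 19, 15, 11, 4, 2] end={s38,s4} rej; 6/6 del acc.
6 words, ⪯-incomp.


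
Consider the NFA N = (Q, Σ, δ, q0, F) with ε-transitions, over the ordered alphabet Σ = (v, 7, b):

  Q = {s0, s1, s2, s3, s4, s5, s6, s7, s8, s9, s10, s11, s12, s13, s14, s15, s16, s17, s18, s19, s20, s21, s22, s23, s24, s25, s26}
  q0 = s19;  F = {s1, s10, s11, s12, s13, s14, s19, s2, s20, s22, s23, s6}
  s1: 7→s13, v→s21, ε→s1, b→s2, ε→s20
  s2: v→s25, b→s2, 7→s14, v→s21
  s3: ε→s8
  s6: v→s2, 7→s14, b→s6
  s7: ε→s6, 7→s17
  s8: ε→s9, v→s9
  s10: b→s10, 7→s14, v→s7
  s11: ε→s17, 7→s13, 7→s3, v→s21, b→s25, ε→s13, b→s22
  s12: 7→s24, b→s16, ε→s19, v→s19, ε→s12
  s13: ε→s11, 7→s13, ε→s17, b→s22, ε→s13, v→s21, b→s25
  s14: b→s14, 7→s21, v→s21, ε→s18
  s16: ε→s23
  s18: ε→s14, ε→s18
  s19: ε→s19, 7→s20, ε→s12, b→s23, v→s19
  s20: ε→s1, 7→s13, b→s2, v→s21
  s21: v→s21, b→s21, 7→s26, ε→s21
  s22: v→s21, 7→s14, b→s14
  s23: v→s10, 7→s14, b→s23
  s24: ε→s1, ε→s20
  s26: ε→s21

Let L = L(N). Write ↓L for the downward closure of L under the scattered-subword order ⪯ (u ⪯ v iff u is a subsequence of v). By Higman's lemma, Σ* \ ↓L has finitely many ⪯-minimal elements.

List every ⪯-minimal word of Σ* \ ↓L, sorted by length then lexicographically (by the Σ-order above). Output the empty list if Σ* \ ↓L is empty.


A = [7v, b77, 77bb7, bvvvv].

|Q|=27, |F|=12, |δ|=68 (23 ε).
min D↑ (10 st, q0=0, F={3}): 0:v→0,7→1,b→2 1:v→3,7→4,b→5 2:v→6,7→7,b→2 3:v→3,7→3,b→3 4:v→3,7→4,b→8 5:v→3,7→7,b→5 6:v→9,7→7,b→6 7:v→3,7→3,b→7 8:v→3,7→7,b→7 9:v→5,7→7,b→9 [Hopcroft].
'7v': run [23, 16, 4] end={s21,s25,s26,s9} — reject; 2/2 deletions ∈↓L.
'b77': N↓-sim [23, 13, 5, 2] end={s21,s26} — reject; 3/3 del acc.
'77bb7': |S_i|=[23, 16, 12, 6, 4, 2] end={s21,s26} — reject; 5/5 single-dels accept.
'bvvvv': run [23, 13, 10, 9, 6, 3] end={s21,s25,s26} rej; 5/5 single-dels accept.
4 minimals (antichain).


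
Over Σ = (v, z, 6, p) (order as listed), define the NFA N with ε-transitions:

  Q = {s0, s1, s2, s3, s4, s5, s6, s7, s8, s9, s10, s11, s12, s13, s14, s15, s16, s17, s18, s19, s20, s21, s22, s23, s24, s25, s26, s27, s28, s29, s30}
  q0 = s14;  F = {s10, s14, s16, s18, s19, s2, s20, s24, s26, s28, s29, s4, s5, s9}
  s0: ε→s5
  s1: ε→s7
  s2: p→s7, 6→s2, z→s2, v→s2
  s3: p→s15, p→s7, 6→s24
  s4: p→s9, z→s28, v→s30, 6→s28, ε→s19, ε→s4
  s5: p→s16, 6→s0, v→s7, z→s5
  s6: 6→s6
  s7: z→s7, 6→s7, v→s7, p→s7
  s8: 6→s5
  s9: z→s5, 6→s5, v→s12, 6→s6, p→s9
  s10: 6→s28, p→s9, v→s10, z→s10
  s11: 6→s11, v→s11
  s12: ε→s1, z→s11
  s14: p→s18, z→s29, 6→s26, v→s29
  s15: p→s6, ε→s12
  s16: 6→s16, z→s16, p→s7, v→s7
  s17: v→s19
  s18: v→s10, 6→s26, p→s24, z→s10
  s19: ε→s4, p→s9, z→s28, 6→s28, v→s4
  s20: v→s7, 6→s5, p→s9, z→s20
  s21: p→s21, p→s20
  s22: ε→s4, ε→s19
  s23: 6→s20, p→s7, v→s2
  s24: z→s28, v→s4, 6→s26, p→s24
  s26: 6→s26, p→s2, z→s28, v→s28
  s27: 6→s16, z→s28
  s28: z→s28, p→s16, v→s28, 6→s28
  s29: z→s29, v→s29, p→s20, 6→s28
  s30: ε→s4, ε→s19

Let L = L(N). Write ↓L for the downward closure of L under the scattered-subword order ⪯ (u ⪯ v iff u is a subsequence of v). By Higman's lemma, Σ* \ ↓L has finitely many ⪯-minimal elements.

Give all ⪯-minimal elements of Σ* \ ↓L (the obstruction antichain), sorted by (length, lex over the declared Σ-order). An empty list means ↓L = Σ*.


|Q|=31, |F|=14, |δ|=89 (11 ε).
min D↑ (14 st, q0=0, F={10}): 0:v→1,z→1,6→2,p→3 1:v→1,z→1,6→4,p→5 2:v→4,z→4,6→2,p→6 3:v→7,z→7,6→2,p→8 4:v→4,z→4,6→4,p→9 5:v→10,z→5,6→11,p→12 6:v→6,z→6,6→6,p→10 7:v→7,z→7,6→4,p→12 8:v→13,z→4,6→2,p→8 9:v→10,z→9,6→9,p→10 10:v→10,z→10,6→10,p→10 11:v→10,z→11,6→11,p→9 12:v→10,z→11,6→11,p→12 13:v→13,z→4,6→4,p→12 [Hopcroft].
'vpv': |S_i|=[21, 17, 10, 4] end={s1,s11,s12,s7} rej; 3/3 del acc.
'zpv': |S_i|=[21, 14, 10, 4] end={s1,s11,s12,s7} — reject; 3/3 single-dels accept.
'6pp': |S_i|=[21, 9, 3, 1] end={s7} — reject; 3/3 deletions ∈↓L.
'ppzpp': run [21, 19, 16, 7, 2, 1] end={s7} rej; 5/5 del acc.
4 obstructions.

A = [vpv, zpv, 6pp, ppzpp].


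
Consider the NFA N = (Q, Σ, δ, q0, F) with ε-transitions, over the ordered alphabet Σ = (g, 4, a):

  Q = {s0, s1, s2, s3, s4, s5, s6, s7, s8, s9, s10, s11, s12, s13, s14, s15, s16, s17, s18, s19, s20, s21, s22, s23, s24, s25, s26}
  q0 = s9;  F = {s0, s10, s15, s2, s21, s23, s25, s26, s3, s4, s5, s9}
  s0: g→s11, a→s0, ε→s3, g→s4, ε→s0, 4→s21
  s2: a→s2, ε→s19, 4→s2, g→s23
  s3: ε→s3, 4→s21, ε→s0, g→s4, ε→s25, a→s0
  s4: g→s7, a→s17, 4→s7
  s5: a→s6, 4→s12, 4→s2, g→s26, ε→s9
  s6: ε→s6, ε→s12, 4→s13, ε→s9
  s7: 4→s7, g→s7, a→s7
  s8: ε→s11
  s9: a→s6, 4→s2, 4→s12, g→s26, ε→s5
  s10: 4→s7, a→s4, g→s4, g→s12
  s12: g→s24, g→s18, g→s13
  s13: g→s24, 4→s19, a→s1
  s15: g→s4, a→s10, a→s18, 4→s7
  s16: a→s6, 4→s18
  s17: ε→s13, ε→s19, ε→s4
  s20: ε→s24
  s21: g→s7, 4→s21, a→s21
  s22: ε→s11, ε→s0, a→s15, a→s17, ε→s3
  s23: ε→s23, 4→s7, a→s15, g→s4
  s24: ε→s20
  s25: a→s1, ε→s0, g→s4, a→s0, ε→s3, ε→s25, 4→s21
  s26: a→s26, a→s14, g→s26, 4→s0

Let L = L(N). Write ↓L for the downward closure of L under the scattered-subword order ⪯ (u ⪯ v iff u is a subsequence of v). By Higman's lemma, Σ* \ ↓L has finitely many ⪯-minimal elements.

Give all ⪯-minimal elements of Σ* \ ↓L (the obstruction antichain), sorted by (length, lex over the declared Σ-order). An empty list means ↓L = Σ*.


Antichain: [4g4, g4gg, g44g, 4ggg, 4gaaag].

|Q|=27, |F|=12, |δ|=81 (24 ε).
min D↑ (10 st, q0=0, F={7}): 0:g→1,4→2,a→0 1:g→1,4→3,a→1 2:g→4,4→2,a→2 3:g→5,4→6,a→3 4:g→5,4→7,a→8 5:g→7,4→7,a→5 6:g→7,4→6,a→6 7:g→7,4→7,a→7 8:g→5,4→7,a→9 9:g→5,4→7,a→5.
'4g4': N↓-sim [24, 19, 14, 2] end={s19,s7} rej; 3/3 single-dels accept.
'g4gg': run [24, 20, 13, 9, 3] end={s20,s24,s7} — reject; 4/4 single-dels accept.
'g44g': |S_i|=[24, 20, 13, 3, 1] end={s7} ∉↓L; 4/4 del acc.
'4ggg': N↓-sim [24, 19, 14, 10, 7] end={s1,s13,s18,s19,s20,s24,s7} — reject; 4/4 single-dels accept.
'4gaaag': run [24, 19, 14, 12, 11, 8, 3] end={s20,s24,s7} rej; 6/6 del acc.
5 words, ⪯-incomp.


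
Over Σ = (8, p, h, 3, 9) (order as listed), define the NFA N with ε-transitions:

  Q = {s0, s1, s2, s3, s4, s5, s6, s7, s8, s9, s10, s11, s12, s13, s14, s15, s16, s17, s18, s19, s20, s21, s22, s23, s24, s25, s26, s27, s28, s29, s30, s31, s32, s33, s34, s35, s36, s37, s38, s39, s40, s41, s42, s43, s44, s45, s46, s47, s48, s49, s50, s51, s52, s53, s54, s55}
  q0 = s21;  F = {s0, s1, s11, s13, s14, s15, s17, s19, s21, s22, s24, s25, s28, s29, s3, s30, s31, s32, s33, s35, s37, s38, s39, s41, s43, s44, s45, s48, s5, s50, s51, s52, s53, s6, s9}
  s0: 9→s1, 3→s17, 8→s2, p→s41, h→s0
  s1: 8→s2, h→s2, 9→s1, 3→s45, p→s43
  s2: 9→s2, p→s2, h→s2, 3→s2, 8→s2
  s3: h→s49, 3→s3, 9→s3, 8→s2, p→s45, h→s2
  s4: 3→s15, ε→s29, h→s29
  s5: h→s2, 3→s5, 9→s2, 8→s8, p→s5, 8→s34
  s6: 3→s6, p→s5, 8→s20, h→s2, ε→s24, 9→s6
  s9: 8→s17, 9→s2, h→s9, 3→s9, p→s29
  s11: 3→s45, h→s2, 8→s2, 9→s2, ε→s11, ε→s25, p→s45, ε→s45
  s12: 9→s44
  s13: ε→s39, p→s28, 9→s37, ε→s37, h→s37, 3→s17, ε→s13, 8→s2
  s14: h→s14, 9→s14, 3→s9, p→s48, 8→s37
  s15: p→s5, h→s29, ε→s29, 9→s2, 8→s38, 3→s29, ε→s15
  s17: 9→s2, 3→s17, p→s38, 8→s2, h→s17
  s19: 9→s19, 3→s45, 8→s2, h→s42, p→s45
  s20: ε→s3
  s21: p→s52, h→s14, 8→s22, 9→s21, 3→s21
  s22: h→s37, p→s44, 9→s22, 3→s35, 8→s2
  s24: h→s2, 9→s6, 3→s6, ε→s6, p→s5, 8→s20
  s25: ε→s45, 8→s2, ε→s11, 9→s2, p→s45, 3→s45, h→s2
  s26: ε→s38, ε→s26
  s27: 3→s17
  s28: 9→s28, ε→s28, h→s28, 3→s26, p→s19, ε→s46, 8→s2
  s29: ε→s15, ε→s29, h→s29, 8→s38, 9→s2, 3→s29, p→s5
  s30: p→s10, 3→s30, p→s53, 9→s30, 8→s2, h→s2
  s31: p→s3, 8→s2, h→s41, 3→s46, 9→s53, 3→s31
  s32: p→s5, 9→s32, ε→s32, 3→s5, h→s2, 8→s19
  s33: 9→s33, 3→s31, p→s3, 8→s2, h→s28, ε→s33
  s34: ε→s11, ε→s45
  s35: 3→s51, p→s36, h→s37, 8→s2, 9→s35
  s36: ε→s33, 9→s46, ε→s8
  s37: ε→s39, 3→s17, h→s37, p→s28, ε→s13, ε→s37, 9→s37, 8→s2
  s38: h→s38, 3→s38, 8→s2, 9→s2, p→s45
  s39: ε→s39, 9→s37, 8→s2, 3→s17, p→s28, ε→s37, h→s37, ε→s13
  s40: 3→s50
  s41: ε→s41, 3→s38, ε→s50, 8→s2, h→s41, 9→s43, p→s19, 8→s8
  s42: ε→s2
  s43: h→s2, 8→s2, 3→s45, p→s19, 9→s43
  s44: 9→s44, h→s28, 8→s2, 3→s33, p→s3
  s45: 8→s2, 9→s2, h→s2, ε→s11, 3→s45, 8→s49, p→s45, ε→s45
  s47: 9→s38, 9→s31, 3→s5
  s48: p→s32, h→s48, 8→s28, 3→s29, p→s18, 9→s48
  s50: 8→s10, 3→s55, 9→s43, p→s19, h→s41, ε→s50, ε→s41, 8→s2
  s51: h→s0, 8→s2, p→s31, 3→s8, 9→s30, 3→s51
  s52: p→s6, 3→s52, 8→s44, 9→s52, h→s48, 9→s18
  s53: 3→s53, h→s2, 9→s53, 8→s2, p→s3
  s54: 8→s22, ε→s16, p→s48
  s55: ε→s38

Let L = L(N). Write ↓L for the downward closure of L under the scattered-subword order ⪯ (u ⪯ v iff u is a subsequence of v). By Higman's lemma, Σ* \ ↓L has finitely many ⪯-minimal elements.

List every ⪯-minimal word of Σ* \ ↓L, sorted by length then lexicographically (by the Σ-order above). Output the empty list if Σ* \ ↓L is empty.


Antichain: [88, pph, h39, ppp9, 8339h].

|Q|=56, |F|=35, |δ|=242 (41 ε).
min D↑ (29 st, q0=0, F={4}): 0:8→1,p→2,h→3,3→0,9→0 1:8→4,p→5,h→6,3→7,9→1 2:8→5,p→8,h→9,3→2,9→2 3:8→6,p→9,h→3,3→10,9→3 4:8→4,p→4,h→4,3→4,9→4 5:8→4,p→11,h→12,3→13,9→5 6:8→4,p→12,h→6,3→14,9→6 7:8→4,p→13,h→6,3→15,9→7 8:8→11,p→16,h→4,3→8,9→8 9:8→12,p→17,h→9,3→18,9→9 10:8→14,p→18,h→10,3→10,9→4 11:8→4,p→19,h→4,3→11,9→11 12:8→4,p→20,h→12,3→21,9→12 13:8→4,p→11,h→12,3→22,9→13 14:8→4,p→21,h→14,3→14,9→4 15:8→4,p→22,h→23,3→15,9→24 16:8→19,p→16,h→4,3→16,9→4 17:8→20,p→16,h→4,3→16,9→17 18:8→21,p→16,h→18,3→18,9→4 19:8→4,p→19,h→4,3→19,9→4 20:8→4,p→19,h→4,3→19,9→20 21:8→4,p→19,h→21,3→21,9→4 22:8→4,p→11,h→25,3→22,9→26 23:8→4,p→25,h→23,3→14,9→27 24:8→4,p→26,h→4,3→24,9→24 25:8→4,p→20,h→25,3→21,9→28 26:8→4,p→11,h→4,3→26,9→26 27:8→4,p→28,h→4,3→19,9→27 28:8→4,p→20,h→4,3→19,9→28 [Hopcroft].
'88': N↓-sim [47, 35, 4] end={s10,s2,s49,s8} rej; 2/2 single-dels accept.
'pph': |S_i|=[47, 34, 16, 3] end={s2,s42,s49} — reject; 3/3 single-dels accept.
'h39': run [47, 32, 15, 1] end={s2} — reject; 3/3 deletions ∈↓L.
'ppp9': |S_i|=[47, 34, 16, 8, 1] end={s2} — reject; 4/4 deletions ∈↓L.
'8339h': |S_i|=[47, 35, 31, 24, 13, 3] end={s2,s42,s49} rej; 5/5 deletions ∈↓L.
5 words, ⪯-incomp.


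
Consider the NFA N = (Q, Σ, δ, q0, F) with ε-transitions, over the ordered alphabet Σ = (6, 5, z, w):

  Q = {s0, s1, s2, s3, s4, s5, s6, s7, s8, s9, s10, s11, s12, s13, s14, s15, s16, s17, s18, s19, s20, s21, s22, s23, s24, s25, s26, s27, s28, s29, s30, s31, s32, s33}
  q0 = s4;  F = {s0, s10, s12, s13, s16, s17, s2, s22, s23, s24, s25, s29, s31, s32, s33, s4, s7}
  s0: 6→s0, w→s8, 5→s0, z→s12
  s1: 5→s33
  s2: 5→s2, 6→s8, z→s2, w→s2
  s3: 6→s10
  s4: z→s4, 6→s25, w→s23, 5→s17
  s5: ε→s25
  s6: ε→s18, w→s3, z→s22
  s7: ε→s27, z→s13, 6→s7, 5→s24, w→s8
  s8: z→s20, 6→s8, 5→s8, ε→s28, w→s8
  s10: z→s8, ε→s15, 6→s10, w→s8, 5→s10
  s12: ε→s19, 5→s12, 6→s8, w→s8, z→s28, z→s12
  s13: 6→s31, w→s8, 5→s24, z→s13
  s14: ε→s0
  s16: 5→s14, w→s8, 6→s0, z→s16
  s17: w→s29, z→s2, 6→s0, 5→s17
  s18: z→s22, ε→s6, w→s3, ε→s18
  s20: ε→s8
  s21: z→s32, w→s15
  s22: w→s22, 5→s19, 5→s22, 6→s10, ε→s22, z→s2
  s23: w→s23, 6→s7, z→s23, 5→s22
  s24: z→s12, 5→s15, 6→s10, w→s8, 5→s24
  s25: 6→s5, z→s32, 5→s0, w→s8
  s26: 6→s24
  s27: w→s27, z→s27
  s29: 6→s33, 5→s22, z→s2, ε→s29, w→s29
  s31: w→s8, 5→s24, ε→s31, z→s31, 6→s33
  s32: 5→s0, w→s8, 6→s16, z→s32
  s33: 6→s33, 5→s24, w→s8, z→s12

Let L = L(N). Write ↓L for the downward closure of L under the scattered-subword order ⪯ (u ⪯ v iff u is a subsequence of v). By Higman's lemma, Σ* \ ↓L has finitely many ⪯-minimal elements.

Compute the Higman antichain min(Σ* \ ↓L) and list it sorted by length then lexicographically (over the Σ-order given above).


Antichain: [6w, 5z6, w56z, 6z66z6].

|Q|=34, |F|=17, |δ|=99 (13 ε).
min D↑ (18 st, q0=0, F={6}): 0:6→1,5→2,z→0,w→3 1:6→1,5→4,z→5,w→6 2:6→4,5→2,z→7,w→8 3:6→9,5→10,z→3,w→3 4:6→4,5→4,z→11,w→6 5:6→12,5→4,z→5,w→6 6:6→6,5→6,z→6,w→6 7:6→6,5→7,z→7,w→7 8:6→13,5→10,z→7,w→8 9:6→9,5→14,z→15,w→6 10:6→16,5→10,z→7,w→10 11:6→6,5→11,z→11,w→6 12:6→4,5→4,z→12,w→6 13:6→13,5→14,z→11,w→6 14:6→16,5→14,z→11,w→6 15:6→17,5→14,z→15,w→6 16:6→16,5→16,z→6,w→6 17:6→13,5→14,z→17,w→6 [Hopcroft].
'6w': |S_i|=[25, 19, 4] end={s20,s27,s28,s8} rej; 2/2 del acc.
'5z6': |S_i|=[25, 15, 6, 3] end={s20,s28,s8} — reject; 3/3 deletions ∈↓L.
'w56z': N↓-sim [25, 17, 10, 5, 3] end={s20,s28,s8} — reject; 4/4 del acc.
'6z66z6': N↓-sim [25, 19, 16, 13, 10, 5, 3] end={s20,s28,s8} — reject; 6/6 del acc.
4 minimals (antichain).


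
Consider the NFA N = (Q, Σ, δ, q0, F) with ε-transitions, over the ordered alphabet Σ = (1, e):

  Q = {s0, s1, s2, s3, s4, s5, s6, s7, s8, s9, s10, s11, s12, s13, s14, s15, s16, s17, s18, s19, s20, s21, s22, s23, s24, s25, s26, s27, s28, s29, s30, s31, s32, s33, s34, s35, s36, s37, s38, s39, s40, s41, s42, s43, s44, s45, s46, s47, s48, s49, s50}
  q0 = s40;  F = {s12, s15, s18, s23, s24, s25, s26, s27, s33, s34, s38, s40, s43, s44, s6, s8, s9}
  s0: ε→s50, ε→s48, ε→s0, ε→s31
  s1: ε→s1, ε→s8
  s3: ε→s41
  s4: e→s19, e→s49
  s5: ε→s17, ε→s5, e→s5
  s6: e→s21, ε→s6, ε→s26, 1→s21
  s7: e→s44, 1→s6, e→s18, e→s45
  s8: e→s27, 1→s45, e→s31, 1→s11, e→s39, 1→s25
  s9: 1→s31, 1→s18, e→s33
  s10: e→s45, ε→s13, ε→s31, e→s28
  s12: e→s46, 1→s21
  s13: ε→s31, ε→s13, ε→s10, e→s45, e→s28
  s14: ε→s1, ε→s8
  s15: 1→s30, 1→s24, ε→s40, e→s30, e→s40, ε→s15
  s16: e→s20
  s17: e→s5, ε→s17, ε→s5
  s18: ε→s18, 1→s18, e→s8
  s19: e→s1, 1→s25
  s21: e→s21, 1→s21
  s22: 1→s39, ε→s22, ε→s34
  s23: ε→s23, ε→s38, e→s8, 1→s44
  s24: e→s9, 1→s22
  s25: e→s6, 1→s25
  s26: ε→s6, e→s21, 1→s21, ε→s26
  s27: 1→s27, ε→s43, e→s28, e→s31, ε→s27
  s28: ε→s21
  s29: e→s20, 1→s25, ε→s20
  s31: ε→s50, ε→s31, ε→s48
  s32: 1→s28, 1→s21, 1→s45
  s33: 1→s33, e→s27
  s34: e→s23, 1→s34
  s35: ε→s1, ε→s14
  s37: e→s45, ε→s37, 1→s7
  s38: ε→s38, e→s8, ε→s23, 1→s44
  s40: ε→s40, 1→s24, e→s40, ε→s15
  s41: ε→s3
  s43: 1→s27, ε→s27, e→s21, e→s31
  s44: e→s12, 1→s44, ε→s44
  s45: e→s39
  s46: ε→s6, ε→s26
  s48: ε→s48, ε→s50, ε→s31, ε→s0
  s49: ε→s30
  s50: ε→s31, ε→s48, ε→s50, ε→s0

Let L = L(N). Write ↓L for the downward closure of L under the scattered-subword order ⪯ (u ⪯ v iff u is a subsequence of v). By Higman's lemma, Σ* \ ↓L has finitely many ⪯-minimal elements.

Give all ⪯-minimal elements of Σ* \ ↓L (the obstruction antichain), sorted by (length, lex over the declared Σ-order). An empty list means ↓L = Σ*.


|Q|=51, |F|=17, |δ|=126 (57 ε).
min D↑ (14 st, q0=0, F={12}): 0:1→1,e→0 1:1→2,e→3 2:1→2,e→4 3:1→5,e→6 4:1→7,e→8 5:1→5,e→8 6:1→6,e→9 7:1→7,e→10 8:1→11,e→9 9:1→9,e→12 10:1→12,e→13 11:1→11,e→13 12:1→12,e→12 13:1→12,e→12 (ε-aug+det+¬).
'1eeee': |S_i|=[29, 27, 23, 18, 12, 6] end={s0,s21,s28,s31,s48,s50} — reject; 5/5 single-dels accept.
'11e1e1': |S_i|=[29, 27, 24, 20, 17, 11, 1] end={s21} ∉↓L; 6/6 del acc.
2 minimals (antichain).

min(Σ*\↓L) = [1eeee, 11e1e1].


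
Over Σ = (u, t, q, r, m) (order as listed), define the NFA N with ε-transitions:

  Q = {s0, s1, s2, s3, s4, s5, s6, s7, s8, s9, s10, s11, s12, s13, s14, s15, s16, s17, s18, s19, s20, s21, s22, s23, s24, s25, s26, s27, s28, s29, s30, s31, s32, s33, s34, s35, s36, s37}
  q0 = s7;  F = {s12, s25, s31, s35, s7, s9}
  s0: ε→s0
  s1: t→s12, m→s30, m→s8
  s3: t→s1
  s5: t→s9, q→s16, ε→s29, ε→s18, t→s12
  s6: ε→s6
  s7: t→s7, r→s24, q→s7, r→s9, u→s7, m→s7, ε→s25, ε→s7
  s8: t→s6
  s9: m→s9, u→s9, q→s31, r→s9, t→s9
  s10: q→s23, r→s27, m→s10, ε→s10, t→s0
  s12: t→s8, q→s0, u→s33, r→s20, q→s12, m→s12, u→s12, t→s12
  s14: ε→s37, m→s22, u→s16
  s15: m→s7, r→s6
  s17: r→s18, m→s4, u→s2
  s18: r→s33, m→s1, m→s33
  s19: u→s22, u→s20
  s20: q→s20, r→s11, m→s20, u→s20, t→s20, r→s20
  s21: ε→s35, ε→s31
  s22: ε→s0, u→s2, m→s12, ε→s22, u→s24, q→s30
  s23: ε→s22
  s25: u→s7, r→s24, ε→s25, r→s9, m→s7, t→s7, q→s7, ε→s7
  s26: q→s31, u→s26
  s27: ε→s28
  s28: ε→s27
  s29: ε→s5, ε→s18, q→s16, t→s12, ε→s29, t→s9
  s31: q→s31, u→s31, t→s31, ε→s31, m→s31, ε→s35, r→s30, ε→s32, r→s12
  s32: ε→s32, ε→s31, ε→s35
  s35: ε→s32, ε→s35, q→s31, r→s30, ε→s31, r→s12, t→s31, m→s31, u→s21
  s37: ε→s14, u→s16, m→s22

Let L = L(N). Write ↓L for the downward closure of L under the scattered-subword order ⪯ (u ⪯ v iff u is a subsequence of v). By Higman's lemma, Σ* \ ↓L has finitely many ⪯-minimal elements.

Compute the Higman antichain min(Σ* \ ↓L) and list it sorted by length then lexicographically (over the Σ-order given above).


|Q|=38, |F|=6, |δ|=108 (30 ε).
min D↑ (5 st, q0=0, F={4}): 0:u→0,t→0,q→0,r→1,m→0 1:u→1,t→1,q→2,r→1,m→1 2:u→2,t→2,q→2,r→3,m→2 3:u→3,t→3,q→3,r→4,m→3 4:u→4,t→4,q→4,r→4,m→4.
'rqrr': N↓-sim [16, 14, 12, 8, 2] end={s11,s20} — reject; 4/4 del acc.
1 words, ⪯-incomp.

A = [rqrr].
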